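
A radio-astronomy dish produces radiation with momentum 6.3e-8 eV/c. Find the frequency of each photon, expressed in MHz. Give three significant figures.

Use h = 6.62607015e-34 J·s, c = 2.99792458e8 m/s, 1 eV = 1.602176634e-19 J.
Convert to SI: p = 6.3e-8 eV/c = 3.3669e-35 kg·m/s.
Since f = pc/h for a photon, f = 1.523e7 Hz.
Converting to MHz: f = 15.23 MHz ≈ 15.2 MHz.

15.2 MHz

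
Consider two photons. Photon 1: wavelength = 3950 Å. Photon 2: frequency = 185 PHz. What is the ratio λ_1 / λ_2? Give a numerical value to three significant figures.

λ_1 = 3.950e-7 m (from wavelength = 3950 Å, via λ given directly).
λ_2 = 1.620e-9 m (from frequency = 185 PHz, via λ = c/f).
Ratio = 3.950e-7 / 1.620e-9 = 244.

244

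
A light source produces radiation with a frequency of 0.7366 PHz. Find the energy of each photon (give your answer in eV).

3.05 eV

First convert: f = 0.7366 PHz = 7.366 × 10^14 Hz.
For a photon E = hf, so E = 4.881 × 10^-19 J.
Converting to eV: E = 3.046 eV ≈ 3.05 eV.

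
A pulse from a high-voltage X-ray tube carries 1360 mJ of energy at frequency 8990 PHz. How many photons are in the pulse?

2.28e14 photons

Per-photon energy: E = 5.957e-15 J (from frequency = 8990 PHz).
N = E_total / E_photon = 1.36 J / 5.957e-15 J = 2.28e14.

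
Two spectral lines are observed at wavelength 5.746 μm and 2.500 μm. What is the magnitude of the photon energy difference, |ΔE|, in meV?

Using E = hc/λ: E₁ = 3.4571 × 10^-20 J, E₂ = 7.9458 × 10^-20 J.
|ΔE| = |3.4571 × 10^-20 − 7.9458 × 10^-20| = 4.49 × 10^-20 J = 280 meV.

280 meV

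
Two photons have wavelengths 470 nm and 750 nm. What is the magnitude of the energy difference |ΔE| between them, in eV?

Using E = hc/λ: E₁ = 4.226·10^-19 J, E₂ = 2.649·10^-19 J.
|ΔE| = |4.226·10^-19 − 2.649·10^-19| = 1.58·10^-19 J = 0.985 eV.

0.985 eV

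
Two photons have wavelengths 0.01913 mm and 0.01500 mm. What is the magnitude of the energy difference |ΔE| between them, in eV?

Using E = hc/λ: E₁ = 1.0384e-20 J, E₂ = 1.3243e-20 J.
|ΔE| = |1.0384e-20 − 1.3243e-20| = 2.86e-21 J = 0.0178 eV.

0.0178 eV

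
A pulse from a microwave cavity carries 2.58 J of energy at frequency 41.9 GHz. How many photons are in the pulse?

9.29e22 photons

Per-photon energy: E = 2.776e-23 J (from frequency = 41.9 GHz).
N = E_total / E_photon = 2.58 J / 2.776e-23 J = 9.29e22.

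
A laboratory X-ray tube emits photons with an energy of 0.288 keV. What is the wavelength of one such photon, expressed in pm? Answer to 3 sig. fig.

4310 pm

Use h = 6.62607015·10^-34 J·s, c = 2.99792458·10^8 m/s, 1 eV = 1.602176634·10^-19 J.
Convert to SI: E = 0.288 keV = 4.6143·10^-17 J.
Since λ = hc/E for a photon, λ = 4.305·10^-9 m.
Converting to pm: λ = 4305 pm ≈ 4310 pm.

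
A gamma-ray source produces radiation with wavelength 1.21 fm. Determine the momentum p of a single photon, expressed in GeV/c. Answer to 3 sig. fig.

(h = 6.62607015·10^-34 J·s, c = 2.99792458·10^8 m/s, 1 eV = 1.602176634·10^-19 J.)
First convert: λ = 1.21 fm = 1.21·10^-15 m.
Since p = h/λ for a photon, p = 5.476·10^-19 kg·m/s.
Converting to GeV/c: p = 1.025 GeV/c ≈ 1.02 GeV/c.

1.02 GeV/c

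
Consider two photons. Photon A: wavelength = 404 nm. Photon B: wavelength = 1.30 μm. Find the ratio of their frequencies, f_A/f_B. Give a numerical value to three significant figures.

3.22

f_A = 7.421 × 10^14 Hz (from wavelength = 404 nm, via f = c/λ).
f_B = 2.306 × 10^14 Hz (from wavelength = 1.30 μm, via f = c/λ).
Ratio = 7.421 × 10^14 / 2.306 × 10^14 = 3.22.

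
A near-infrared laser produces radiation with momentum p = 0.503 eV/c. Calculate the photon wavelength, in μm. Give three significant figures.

2.46 μm

Convert to SI: p = 0.503 eV/c = 2.6882e-28 kg·m/s.
The photon relation is λ = h/p, giving λ = 2.465e-6 m.
Converting to μm: λ = 2.465 μm ≈ 2.46 μm.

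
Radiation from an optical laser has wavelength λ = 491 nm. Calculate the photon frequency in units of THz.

611 THz

(c = 2.99792458 × 10^8 m/s.)
In SI units: λ = 491 nm = 4.91 × 10^-7 m.
The photon relation is f = c/λ, giving f = 6.106 × 10^14 Hz.
Converting to THz: f = 610.6 THz ≈ 611 THz.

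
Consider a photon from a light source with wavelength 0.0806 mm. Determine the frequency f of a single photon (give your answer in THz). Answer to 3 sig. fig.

Convert to SI: λ = 0.0806 mm = 8.06e-5 m.
The photon relation is f = c/λ, giving f = 3.720e12 Hz.
Converting to THz: f = 3.720 THz ≈ 3.72 THz.

3.72 THz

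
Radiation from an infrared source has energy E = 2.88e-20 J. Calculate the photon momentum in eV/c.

Apply p = E/c: p = 9.607e-29 kg·m/s.
Converting to eV/c: p = 0.1798 eV/c ≈ 0.180 eV/c.

0.180 eV/c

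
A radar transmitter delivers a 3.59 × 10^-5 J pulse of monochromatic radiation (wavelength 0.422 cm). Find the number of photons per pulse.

Per-photon energy: E = 4.707 × 10^-23 J (from wavelength = 0.422 cm).
N = E_total / E_photon = 3.59 × 10^-5 J / 4.707 × 10^-23 J = 7.63 × 10^17.

7.63 × 10^17 photons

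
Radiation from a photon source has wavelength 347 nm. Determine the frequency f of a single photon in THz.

Use c = 2.99792458e8 m/s.
First convert: λ = 347 nm = 3.47e-7 m.
Apply f = c/λ: f = 8.640e14 Hz.
Converting to THz: f = 864.0 THz ≈ 864 THz.

864 THz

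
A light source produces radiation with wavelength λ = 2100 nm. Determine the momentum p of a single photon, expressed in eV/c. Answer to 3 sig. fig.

0.590 eV/c

Use h = 6.62607015e-34 J·s, c = 2.99792458e8 m/s, 1 eV = 1.602176634e-19 J.
In SI units: λ = 2100 nm = 2.1e-6 m.
The photon relation is p = h/λ, giving p = 3.155e-28 kg·m/s.
Converting to eV/c: p = 0.5904 eV/c ≈ 0.590 eV/c.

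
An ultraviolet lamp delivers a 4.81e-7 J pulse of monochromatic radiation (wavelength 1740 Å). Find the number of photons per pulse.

Per-photon energy: E = 1.142e-18 J (from wavelength = 1740 Å).
N = E_total / E_photon = 4.81e-7 J / 1.142e-18 J = 4.21e11.

4.21e11 photons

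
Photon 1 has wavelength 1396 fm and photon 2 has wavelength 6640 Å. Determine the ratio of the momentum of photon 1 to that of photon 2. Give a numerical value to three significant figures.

4.76 × 10^5

p_1 = 4.746 × 10^-22 kg·m/s (from wavelength = 1396 fm, via p = h/λ).
p_2 = 9.979 × 10^-28 kg·m/s (from wavelength = 6640 Å, via p = h/λ).
Ratio = 4.746 × 10^-22 / 9.979 × 10^-28 = 4.76 × 10^5.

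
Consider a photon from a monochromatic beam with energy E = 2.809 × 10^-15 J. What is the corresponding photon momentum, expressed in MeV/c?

0.0175 MeV/c

Apply p = E/c: p = 9.370 × 10^-24 kg·m/s.
Converting to MeV/c: p = 0.01753 MeV/c ≈ 0.0175 MeV/c.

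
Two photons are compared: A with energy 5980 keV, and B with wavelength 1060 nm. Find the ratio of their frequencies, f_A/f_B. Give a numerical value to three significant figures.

f_A = 1.446 × 10^21 Hz (from energy = 5980 keV, via f = E/h).
f_B = 2.828 × 10^14 Hz (from wavelength = 1060 nm, via f = c/λ).
Ratio = 1.446 × 10^21 / 2.828 × 10^14 = 5.11 × 10^6.

5.11 × 10^6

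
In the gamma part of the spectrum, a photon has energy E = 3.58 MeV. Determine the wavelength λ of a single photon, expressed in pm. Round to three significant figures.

0.346 pm

First convert: E = 3.58 MeV = 5.7358 × 10^-13 J.
The photon relation is λ = hc/E, giving λ = 3.463 × 10^-13 m.
Converting to pm: λ = 0.3463 pm ≈ 0.346 pm.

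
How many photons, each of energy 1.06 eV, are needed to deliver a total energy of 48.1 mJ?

2.83e17 photons

Per-photon energy: E = 1.698e-19 J (from energy = 1.06 eV).
N = E_total / E_photon = 0.0481 J / 1.698e-19 J = 2.83e17.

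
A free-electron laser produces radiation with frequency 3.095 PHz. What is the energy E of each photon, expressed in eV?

In SI units: f = 3.095 PHz = 3.095e15 Hz.
The photon relation is E = hf, giving E = 2.051e-18 J.
Converting to eV: E = 12.80 eV ≈ 12.8 eV.

12.8 eV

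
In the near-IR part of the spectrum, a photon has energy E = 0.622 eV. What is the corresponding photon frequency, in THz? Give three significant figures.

In SI units: E = 0.622 eV = 9.9655 × 10^-20 J.
The photon relation is f = E/h, giving f = 1.504 × 10^14 Hz.
Converting to THz: f = 150.4 THz ≈ 150 THz.

150 THz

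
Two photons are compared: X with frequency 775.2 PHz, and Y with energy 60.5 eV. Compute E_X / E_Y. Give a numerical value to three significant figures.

E_X = 5.137 × 10^-16 J (from frequency = 775.2 PHz, via E = hf).
E_Y = 9.693 × 10^-18 J (from energy = 60.5 eV, via E given directly).
Ratio = 5.137 × 10^-16 / 9.693 × 10^-18 = 53.0.

53.0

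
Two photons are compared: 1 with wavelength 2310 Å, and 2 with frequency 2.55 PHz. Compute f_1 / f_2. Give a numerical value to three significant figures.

f_1 = 1.298e15 Hz (from wavelength = 2310 Å, via f = c/λ).
f_2 = 2.550e15 Hz (from frequency = 2.55 PHz, via f given directly).
Ratio = 1.298e15 / 2.550e15 = 0.509.

0.509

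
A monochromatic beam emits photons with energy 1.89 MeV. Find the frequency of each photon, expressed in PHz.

Take h = 6.62607015 × 10^-34 J·s, 1 eV = 1.602176634 × 10^-19 J.
First convert: E = 1.89 MeV = 3.0281 × 10^-13 J.
For a photon f = E/h, so f = 4.570 × 10^20 Hz.
Converting to PHz: f = 457000 PHz ≈ 4.57 × 10^5 PHz.

4.57 × 10^5 PHz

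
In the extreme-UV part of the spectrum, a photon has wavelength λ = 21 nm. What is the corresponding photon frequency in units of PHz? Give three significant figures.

Take c = 2.99792458 × 10^8 m/s.
In SI units: λ = 21 nm = 2.1 × 10^-8 m.
Since f = c/λ for a photon, f = 1.428 × 10^16 Hz.
Converting to PHz: f = 14.28 PHz ≈ 14.3 PHz.

14.3 PHz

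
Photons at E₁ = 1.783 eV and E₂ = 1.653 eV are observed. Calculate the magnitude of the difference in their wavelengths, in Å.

Using λ = hc/E: λ₁ = 6.9537 × 10^-7 m, λ₂ = 7.5006 × 10^-7 m.
|Δλ| = |6.9537 × 10^-7 − 7.5006 × 10^-7| = 5.47 × 10^-8 m = 547 Å.

547 Å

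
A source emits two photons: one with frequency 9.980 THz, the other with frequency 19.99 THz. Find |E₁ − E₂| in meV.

Using E = hf: E₁ = 6.6128 × 10^-21 J, E₂ = 1.3246 × 10^-20 J.
|ΔE| = |6.6128 × 10^-21 − 1.3246 × 10^-20| = 6.63 × 10^-21 J = 41.4 meV.

41.4 meV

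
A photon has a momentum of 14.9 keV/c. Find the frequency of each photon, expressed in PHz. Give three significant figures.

(h = 6.62607015 × 10^-34 J·s, c = 2.99792458 × 10^8 m/s, 1 eV = 1.602176634 × 10^-19 J.)
First convert: p = 14.9 keV/c = 7.9630 × 10^-24 kg·m/s.
Since f = pc/h for a photon, f = 3.603 × 10^18 Hz.
Converting to PHz: f = 3603 PHz ≈ 3600 PHz.

3600 PHz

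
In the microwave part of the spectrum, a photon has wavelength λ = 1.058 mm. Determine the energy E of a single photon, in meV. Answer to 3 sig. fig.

1.17 meV

First convert: λ = 1.058 mm = 0.001058 m.
Apply E = hc/λ: E = 1.878e-22 J.
Converting to meV: E = 1.172 meV ≈ 1.17 meV.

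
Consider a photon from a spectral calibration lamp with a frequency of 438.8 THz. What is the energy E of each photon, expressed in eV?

1.81 eV

(h = 6.62607015e-34 J·s, 1 eV = 1.602176634e-19 J.)
First convert: f = 438.8 THz = 4.388e14 Hz.
Apply E = hf: E = 2.908e-19 J.
Converting to eV: E = 1.815 eV ≈ 1.81 eV.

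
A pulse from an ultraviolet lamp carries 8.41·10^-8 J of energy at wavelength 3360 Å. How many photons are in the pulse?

1.42·10^11 photons

Per-photon energy: E = 5.912·10^-19 J (from wavelength = 3360 Å).
N = E_total / E_photon = 8.41·10^-8 J / 5.912·10^-19 J = 1.42·10^11.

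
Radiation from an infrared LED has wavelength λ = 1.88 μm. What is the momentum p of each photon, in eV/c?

Take h = 6.62607015·10^-34 J·s, c = 2.99792458·10^8 m/s, 1 eV = 1.602176634·10^-19 J.
In SI units: λ = 1.88 μm = 1.88·10^-6 m.
Apply p = h/λ: p = 3.525·10^-28 kg·m/s.
Converting to eV/c: p = 0.6595 eV/c ≈ 0.659 eV/c.

0.659 eV/c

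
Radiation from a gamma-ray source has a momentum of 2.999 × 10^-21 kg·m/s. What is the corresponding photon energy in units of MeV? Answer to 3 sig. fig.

5.61 MeV

(c = 2.99792458 × 10^8 m/s, 1 eV = 1.602176634 × 10^-19 J.)
Since E = pc for a photon, E = 8.991 × 10^-13 J.
Converting to MeV: E = 5.612 MeV ≈ 5.61 MeV.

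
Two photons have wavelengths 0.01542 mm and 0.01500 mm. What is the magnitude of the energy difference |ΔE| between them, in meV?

Using E = hc/λ: E₁ = 1.2882e-20 J, E₂ = 1.3243e-20 J.
|ΔE| = |1.2882e-20 − 1.3243e-20| = 3.61e-22 J = 2.25 meV.

2.25 meV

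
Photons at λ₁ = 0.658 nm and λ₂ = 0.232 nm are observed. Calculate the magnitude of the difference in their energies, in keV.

3.46 keV

Using E = hc/λ: E₁ = 3.019 × 10^-16 J, E₂ = 8.562 × 10^-16 J.
|ΔE| = |3.019 × 10^-16 − 8.562 × 10^-16| = 5.54 × 10^-16 J = 3.46 keV.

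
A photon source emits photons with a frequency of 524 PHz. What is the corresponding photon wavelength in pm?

572 pm

Use c = 2.99792458e8 m/s.
First convert: f = 524 PHz = 5.24e17 Hz.
Since λ = c/f for a photon, λ = 5.721e-10 m.
Converting to pm: λ = 572.1 pm ≈ 572 pm.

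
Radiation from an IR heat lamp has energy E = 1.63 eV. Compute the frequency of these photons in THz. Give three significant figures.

First convert: E = 1.63 eV = 2.6115e-19 J.
For a photon f = E/h, so f = 3.941e14 Hz.
Converting to THz: f = 394.1 THz ≈ 394 THz.

394 THz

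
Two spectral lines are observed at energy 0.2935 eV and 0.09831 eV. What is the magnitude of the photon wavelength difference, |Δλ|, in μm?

Using λ = hc/E: λ₁ = 4.2243·10^-6 m, λ₂ = 1.2612·10^-5 m.
|Δλ| = |4.2243·10^-6 − 1.2612·10^-5| = 8.39·10^-6 m = 8.39 μm.

8.39 μm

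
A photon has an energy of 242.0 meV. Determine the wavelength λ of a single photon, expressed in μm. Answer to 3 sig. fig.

Use h = 6.62607015 × 10^-34 J·s, c = 2.99792458 × 10^8 m/s, 1 eV = 1.602176634 × 10^-19 J.
First convert: E = 242.0 meV = 3.8773 × 10^-20 J.
Apply λ = hc/E: λ = 5.123 × 10^-6 m.
Converting to μm: λ = 5.123 μm ≈ 5.12 μm.

5.12 μm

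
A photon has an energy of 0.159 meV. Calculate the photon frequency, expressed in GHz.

38.4 GHz

Take h = 6.62607015e-34 J·s, 1 eV = 1.602176634e-19 J.
In SI units: E = 0.159 meV = 2.5475e-23 J.
The photon relation is f = E/h, giving f = 3.845e10 Hz.
Converting to GHz: f = 38.45 GHz ≈ 38.4 GHz.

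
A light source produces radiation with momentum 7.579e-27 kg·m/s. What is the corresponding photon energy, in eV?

14.2 eV

Take c = 2.99792458e8 m/s, 1 eV = 1.602176634e-19 J.
The photon relation is E = pc, giving E = 2.272e-18 J.
Converting to eV: E = 14.18 eV ≈ 14.2 eV.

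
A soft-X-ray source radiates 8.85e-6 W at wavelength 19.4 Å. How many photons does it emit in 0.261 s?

Total energy: E_total = P·t = 8.85e-6 × 0.261 = 2.310e-6 J.
Per-photon energy: E = 1.024e-16 J.
N = E_total / E_photon = 2.26e10.

2.26e10 photons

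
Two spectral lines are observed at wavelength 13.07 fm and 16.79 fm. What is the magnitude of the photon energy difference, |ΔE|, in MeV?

21.0 MeV

Using E = hc/λ: E₁ = 1.5199e-11 J, E₂ = 1.1831e-11 J.
|ΔE| = |1.5199e-11 − 1.1831e-11| = 3.37e-12 J = 21.0 MeV.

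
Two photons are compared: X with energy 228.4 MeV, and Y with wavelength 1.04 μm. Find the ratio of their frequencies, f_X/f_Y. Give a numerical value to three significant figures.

1.92 × 10^8

f_X = 5.523 × 10^22 Hz (from energy = 228.4 MeV, via f = E/h).
f_Y = 2.883 × 10^14 Hz (from wavelength = 1.04 μm, via f = c/λ).
Ratio = 5.523 × 10^22 / 2.883 × 10^14 = 1.92 × 10^8.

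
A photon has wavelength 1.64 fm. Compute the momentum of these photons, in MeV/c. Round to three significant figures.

756 MeV/c

Convert to SI: λ = 1.64 fm = 1.64e-15 m.
Since p = h/λ for a photon, p = 4.040e-19 kg·m/s.
Converting to MeV/c: p = 756.0 MeV/c ≈ 756 MeV/c.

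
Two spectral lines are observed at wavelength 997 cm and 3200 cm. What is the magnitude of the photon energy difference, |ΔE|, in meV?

8.56e-5 meV

Using E = hc/λ: E₁ = 1.992e-26 J, E₂ = 6.208e-27 J.
|ΔE| = |1.992e-26 − 6.208e-27| = 1.37e-26 J = 8.56e-5 meV.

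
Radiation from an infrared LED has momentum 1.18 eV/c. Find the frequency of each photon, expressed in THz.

Convert to SI: p = 1.18 eV/c = 6.3063e-28 kg·m/s.
Apply f = pc/h: f = 2.853e14 Hz.
Converting to THz: f = 285.3 THz ≈ 285 THz.

285 THz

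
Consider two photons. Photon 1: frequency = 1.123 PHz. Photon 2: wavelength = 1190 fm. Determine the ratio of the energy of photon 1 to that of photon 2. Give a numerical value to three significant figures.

E_1 = 7.441 × 10^-19 J (from frequency = 1.123 PHz, via E = hf).
E_2 = 1.669 × 10^-13 J (from wavelength = 1190 fm, via E = hc/λ).
Ratio = 7.441 × 10^-19 / 1.669 × 10^-13 = 4.46 × 10^-6.

4.46 × 10^-6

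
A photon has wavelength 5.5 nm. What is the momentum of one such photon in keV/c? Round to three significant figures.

Take h = 6.62607015e-34 J·s, c = 2.99792458e8 m/s, 1 eV = 1.602176634e-19 J.
First convert: λ = 5.5 nm = 5.5e-9 m.
Apply p = h/λ: p = 1.205e-25 kg·m/s.
Converting to keV/c: p = 0.2254 keV/c ≈ 0.225 keV/c.

0.225 keV/c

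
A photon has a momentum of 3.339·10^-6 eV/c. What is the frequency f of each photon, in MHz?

807 MHz

(h = 6.62607015·10^-34 J·s, c = 2.99792458·10^8 m/s, 1 eV = 1.602176634·10^-19 J.)
First convert: p = 3.339·10^-6 eV/c = 1.7845·10^-33 kg·m/s.
Apply f = pc/h: f = 8.074·10^8 Hz.
Converting to MHz: f = 807.4 MHz ≈ 807 MHz.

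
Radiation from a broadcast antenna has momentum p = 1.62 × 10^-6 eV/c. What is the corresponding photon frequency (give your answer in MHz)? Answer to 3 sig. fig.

392 MHz

In SI units: p = 1.62 × 10^-6 eV/c = 8.6577 × 10^-34 kg·m/s.
The photon relation is f = pc/h, giving f = 3.917 × 10^8 Hz.
Converting to MHz: f = 391.7 MHz ≈ 392 MHz.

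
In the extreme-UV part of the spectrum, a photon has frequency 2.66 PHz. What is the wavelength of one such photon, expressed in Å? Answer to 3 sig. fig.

Take c = 2.99792458 × 10^8 m/s.
In SI units: f = 2.66 PHz = 2.66 × 10^15 Hz.
For a photon λ = c/f, so λ = 1.127 × 10^-7 m.
Converting to Å: λ = 1127 Å ≈ 1130 Å.

1130 Å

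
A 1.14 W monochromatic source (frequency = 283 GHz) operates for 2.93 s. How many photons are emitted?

Total energy: E_total = P·t = 1.14 × 2.93 = 3.340 J.
Per-photon energy: E = 1.875·10^-22 J.
N = E_total / E_photon = 1.78·10^22.

1.78·10^22 photons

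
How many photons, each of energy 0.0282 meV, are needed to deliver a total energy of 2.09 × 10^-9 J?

Per-photon energy: E = 4.518 × 10^-24 J (from energy = 0.0282 meV).
N = E_total / E_photon = 2.09 × 10^-9 J / 4.518 × 10^-24 J = 4.63 × 10^14.

4.63 × 10^14 photons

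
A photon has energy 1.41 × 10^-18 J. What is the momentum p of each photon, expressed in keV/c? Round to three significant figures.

Take c = 2.99792458 × 10^8 m/s, 1 eV = 1.602176634 × 10^-19 J.
For a photon p = E/c, so p = 4.703 × 10^-27 kg·m/s.
Converting to keV/c: p = 0.008801 keV/c ≈ 8.80 × 10^-3 keV/c.

8.80 × 10^-3 keV/c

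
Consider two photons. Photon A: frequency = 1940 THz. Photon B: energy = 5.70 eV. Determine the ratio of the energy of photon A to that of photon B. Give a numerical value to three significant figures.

1.41

E_A = 1.285e-18 J (from frequency = 1940 THz, via E = hf).
E_B = 9.132e-19 J (from energy = 5.70 eV, via E given directly).
Ratio = 1.285e-18 / 9.132e-19 = 1.41.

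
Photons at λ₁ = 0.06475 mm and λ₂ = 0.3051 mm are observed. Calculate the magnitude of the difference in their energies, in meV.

15.1 meV

Using E = hc/λ: E₁ = 3.0679e-21 J, E₂ = 6.5108e-22 J.
|ΔE| = |3.0679e-21 − 6.5108e-22| = 2.42e-21 J = 15.1 meV.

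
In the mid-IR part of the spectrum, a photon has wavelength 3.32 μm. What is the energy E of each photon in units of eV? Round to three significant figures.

First convert: λ = 3.32 μm = 3.32 × 10^-6 m.
The photon relation is E = hc/λ, giving E = 5.983 × 10^-20 J.
Converting to eV: E = 0.3734 eV ≈ 0.373 eV.

0.373 eV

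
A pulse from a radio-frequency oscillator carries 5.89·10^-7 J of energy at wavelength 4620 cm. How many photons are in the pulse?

1.37·10^20 photons

Per-photon energy: E = 4.300·10^-27 J (from wavelength = 4620 cm).
N = E_total / E_photon = 5.89·10^-7 J / 4.300·10^-27 J = 1.37·10^20.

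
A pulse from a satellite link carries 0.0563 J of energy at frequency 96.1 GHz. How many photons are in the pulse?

Per-photon energy: E = 6.368 × 10^-23 J (from frequency = 96.1 GHz).
N = E_total / E_photon = 0.0563 J / 6.368 × 10^-23 J = 8.84 × 10^20.

8.84 × 10^20 photons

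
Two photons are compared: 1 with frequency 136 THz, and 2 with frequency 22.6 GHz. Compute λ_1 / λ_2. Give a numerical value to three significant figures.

λ_1 = 2.204 × 10^-6 m (from frequency = 136 THz, via λ = c/f).
λ_2 = 0.01327 m (from frequency = 22.6 GHz, via λ = c/f).
Ratio = 2.204 × 10^-6 / 0.01327 = 1.66 × 10^-4.

1.66 × 10^-4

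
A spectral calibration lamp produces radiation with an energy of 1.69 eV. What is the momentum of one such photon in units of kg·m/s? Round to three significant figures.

Use c = 2.99792458e8 m/s, 1 eV = 1.602176634e-19 J.
First convert: E = 1.69 eV = 2.7077e-19 J.
Since p = E/c for a photon, p = 9.032e-28 kg·m/s.
So p ≈ 9.03e-28 kg·m/s.

9.03e-28 kg·m/s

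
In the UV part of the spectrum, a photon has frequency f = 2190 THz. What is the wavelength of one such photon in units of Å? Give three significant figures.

(c = 2.99792458e8 m/s.)
In SI units: f = 2190 THz = 2.19e15 Hz.
Since λ = c/f for a photon, λ = 1.369e-7 m.
Converting to Å: λ = 1369 Å ≈ 1370 Å.

1370 Å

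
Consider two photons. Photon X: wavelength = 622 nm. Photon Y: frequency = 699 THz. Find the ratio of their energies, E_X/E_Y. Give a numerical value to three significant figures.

E_X = 3.194 × 10^-19 J (from wavelength = 622 nm, via E = hc/λ).
E_Y = 4.632 × 10^-19 J (from frequency = 699 THz, via E = hf).
Ratio = 3.194 × 10^-19 / 4.632 × 10^-19 = 0.690.

0.690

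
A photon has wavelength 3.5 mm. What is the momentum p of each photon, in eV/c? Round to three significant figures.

3.54 × 10^-4 eV/c

(h = 6.62607015 × 10^-34 J·s, c = 2.99792458 × 10^8 m/s, 1 eV = 1.602176634 × 10^-19 J.)
Convert to SI: λ = 3.5 mm = 0.0035 m.
The photon relation is p = h/λ, giving p = 1.893 × 10^-31 kg·m/s.
Converting to eV/c: p = 3.542 × 10^-4 eV/c ≈ 3.54 × 10^-4 eV/c.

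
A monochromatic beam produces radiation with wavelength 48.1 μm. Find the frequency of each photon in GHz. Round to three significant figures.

Convert to SI: λ = 48.1 μm = 4.81 × 10^-5 m.
For a photon f = c/λ, so f = 6.233 × 10^12 Hz.
Converting to GHz: f = 6233 GHz ≈ 6230 GHz.

6230 GHz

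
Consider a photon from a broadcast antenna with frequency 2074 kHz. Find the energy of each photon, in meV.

In SI units: f = 2074 kHz = 2.074e6 Hz.
The photon relation is E = hf, giving E = 1.374e-27 J.
Converting to meV: E = 8.577e-6 meV ≈ 8.58e-6 meV.

8.58e-6 meV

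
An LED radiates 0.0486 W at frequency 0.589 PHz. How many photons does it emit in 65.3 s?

Total energy: E_total = P·t = 0.0486 × 65.3 = 3.174 J.
Per-photon energy: E = 3.903e-19 J.
N = E_total / E_photon = 8.13e18.

8.13e18 photons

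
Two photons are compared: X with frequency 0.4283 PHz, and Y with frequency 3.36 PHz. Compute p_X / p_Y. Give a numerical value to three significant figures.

0.127

p_X = 9.466 × 10^-28 kg·m/s (from frequency = 0.4283 PHz, via p = hf/c).
p_Y = 7.426 × 10^-27 kg·m/s (from frequency = 3.36 PHz, via p = hf/c).
Ratio = 9.466 × 10^-28 / 7.426 × 10^-27 = 0.127.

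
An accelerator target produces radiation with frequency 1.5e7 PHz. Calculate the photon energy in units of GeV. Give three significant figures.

0.0620 GeV

Convert to SI: f = 1.5e7 PHz = 1.5e22 Hz.
The photon relation is E = hf, giving E = 9.939e-12 J.
Converting to GeV: E = 0.06204 GeV ≈ 0.0620 GeV.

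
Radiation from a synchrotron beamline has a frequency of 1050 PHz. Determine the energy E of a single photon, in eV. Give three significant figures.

(h = 6.62607015e-34 J·s, 1 eV = 1.602176634e-19 J.)
Convert to SI: f = 1050 PHz = 1.05e18 Hz.
Since E = hf for a photon, E = 6.957e-16 J.
Converting to eV: E = 4342 eV ≈ 4340 eV.

4340 eV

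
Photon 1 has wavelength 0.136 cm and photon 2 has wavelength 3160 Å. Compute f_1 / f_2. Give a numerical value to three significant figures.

f_1 = 2.204e11 Hz (from wavelength = 0.136 cm, via f = c/λ).
f_2 = 9.487e14 Hz (from wavelength = 3160 Å, via f = c/λ).
Ratio = 2.204e11 / 9.487e14 = 2.32e-4.

2.32e-4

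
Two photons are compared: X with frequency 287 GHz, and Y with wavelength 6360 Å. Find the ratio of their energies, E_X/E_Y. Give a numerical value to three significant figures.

E_X = 1.902 × 10^-22 J (from frequency = 287 GHz, via E = hf).
E_Y = 3.123 × 10^-19 J (from wavelength = 6360 Å, via E = hc/λ).
Ratio = 1.902 × 10^-22 / 3.123 × 10^-19 = 6.09 × 10^-4.

6.09 × 10^-4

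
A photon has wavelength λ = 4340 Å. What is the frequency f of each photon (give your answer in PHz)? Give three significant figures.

Take c = 2.99792458 × 10^8 m/s.
First convert: λ = 4340 Å = 4.34 × 10^-7 m.
The photon relation is f = c/λ, giving f = 6.908 × 10^14 Hz.
Converting to PHz: f = 0.6908 PHz ≈ 0.691 PHz.

0.691 PHz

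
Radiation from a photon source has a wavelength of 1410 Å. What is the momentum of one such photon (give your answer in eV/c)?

8.79 eV/c

First convert: λ = 1410 Å = 1.41e-7 m.
Apply p = h/λ: p = 4.699e-27 kg·m/s.
Converting to eV/c: p = 8.793 eV/c ≈ 8.79 eV/c.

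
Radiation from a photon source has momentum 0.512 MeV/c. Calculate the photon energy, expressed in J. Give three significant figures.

Convert to SI: p = 0.512 MeV/c = 2.7363e-22 kg·m/s.
Apply E = pc: E = 8.203e-14 J.
So E ≈ 8.20e-14 J.

8.20e-14 J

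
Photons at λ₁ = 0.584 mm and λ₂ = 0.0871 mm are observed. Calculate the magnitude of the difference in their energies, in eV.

0.0121 eV

Using E = hc/λ: E₁ = 3.401 × 10^-22 J, E₂ = 2.281 × 10^-21 J.
|ΔE| = |3.401 × 10^-22 − 2.281 × 10^-21| = 1.94 × 10^-21 J = 0.0121 eV.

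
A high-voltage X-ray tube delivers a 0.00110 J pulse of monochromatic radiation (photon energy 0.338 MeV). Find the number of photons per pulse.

Per-photon energy: E = 5.415 × 10^-14 J (from energy = 0.338 MeV).
N = E_total / E_photon = 0.00110 J / 5.415 × 10^-14 J = 2.03 × 10^10.

2.03 × 10^10 photons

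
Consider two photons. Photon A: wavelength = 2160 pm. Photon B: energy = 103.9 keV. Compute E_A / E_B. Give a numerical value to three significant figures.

E_A = 9.197 × 10^-17 J (from wavelength = 2160 pm, via E = hc/λ).
E_B = 1.665 × 10^-14 J (from energy = 103.9 keV, via E given directly).
Ratio = 9.197 × 10^-17 / 1.665 × 10^-14 = 5.52 × 10^-3.

5.52 × 10^-3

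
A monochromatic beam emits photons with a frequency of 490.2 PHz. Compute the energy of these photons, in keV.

2.03 keV

Take h = 6.62607015e-34 J·s, 1 eV = 1.602176634e-19 J.
In SI units: f = 490.2 PHz = 4.902e17 Hz.
The photon relation is E = hf, giving E = 3.248e-16 J.
Converting to keV: E = 2.027 keV ≈ 2.03 keV.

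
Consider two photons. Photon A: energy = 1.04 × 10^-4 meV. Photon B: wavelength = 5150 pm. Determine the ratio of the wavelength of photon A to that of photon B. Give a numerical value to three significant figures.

λ_A = 11.92 m (from energy = 1.04 × 10^-4 meV, via λ = hc/E).
λ_B = 5.150 × 10^-9 m (from wavelength = 5150 pm, via λ given directly).
Ratio = 11.92 / 5.150 × 10^-9 = 2.31 × 10^9.

2.31 × 10^9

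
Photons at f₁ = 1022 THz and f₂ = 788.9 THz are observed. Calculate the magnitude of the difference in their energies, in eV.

0.964 eV

Using E = hf: E₁ = 6.7718e-19 J, E₂ = 5.2273e-19 J.
|ΔE| = |6.7718e-19 − 5.2273e-19| = 1.54e-19 J = 0.964 eV.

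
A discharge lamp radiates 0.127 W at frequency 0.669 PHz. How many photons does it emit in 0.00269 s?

7.71 × 10^14 photons

Total energy: E_total = P·t = 0.127 × 0.00269 = 3.416 × 10^-4 J.
Per-photon energy: E = 4.433 × 10^-19 J.
N = E_total / E_photon = 7.71 × 10^14.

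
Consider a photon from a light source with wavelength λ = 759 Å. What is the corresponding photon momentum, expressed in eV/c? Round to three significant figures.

In SI units: λ = 759 Å = 7.59 × 10^-8 m.
Since p = h/λ for a photon, p = 8.730 × 10^-27 kg·m/s.
Converting to eV/c: p = 16.34 eV/c ≈ 16.3 eV/c.

16.3 eV/c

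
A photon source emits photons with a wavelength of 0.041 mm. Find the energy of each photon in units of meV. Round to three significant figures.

30.2 meV

Take h = 6.62607015 × 10^-34 J·s, c = 2.99792458 × 10^8 m/s, 1 eV = 1.602176634 × 10^-19 J.
In SI units: λ = 0.041 mm = 4.1 × 10^-5 m.
Apply E = hc/λ: E = 4.845 × 10^-21 J.
Converting to meV: E = 30.24 meV ≈ 30.2 meV.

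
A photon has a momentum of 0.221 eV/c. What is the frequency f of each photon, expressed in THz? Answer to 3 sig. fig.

53.4 THz

In SI units: p = 0.221 eV/c = 1.1811e-28 kg·m/s.
Apply f = pc/h: f = 5.344e13 Hz.
Converting to THz: f = 53.44 THz ≈ 53.4 THz.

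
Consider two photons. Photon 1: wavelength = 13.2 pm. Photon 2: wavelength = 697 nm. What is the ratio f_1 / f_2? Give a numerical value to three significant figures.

5.28e4

f_1 = 2.271e19 Hz (from wavelength = 13.2 pm, via f = c/λ).
f_2 = 4.301e14 Hz (from wavelength = 697 nm, via f = c/λ).
Ratio = 2.271e19 / 4.301e14 = 5.28e4.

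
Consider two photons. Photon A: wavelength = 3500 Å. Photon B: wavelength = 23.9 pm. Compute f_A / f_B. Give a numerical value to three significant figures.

f_A = 8.565 × 10^14 Hz (from wavelength = 3500 Å, via f = c/λ).
f_B = 1.254 × 10^19 Hz (from wavelength = 23.9 pm, via f = c/λ).
Ratio = 8.565 × 10^14 / 1.254 × 10^19 = 6.83 × 10^-5.

6.83 × 10^-5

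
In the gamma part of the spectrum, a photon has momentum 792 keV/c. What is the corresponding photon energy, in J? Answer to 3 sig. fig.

1.27e-13 J

First convert: p = 792 keV/c = 4.2327e-22 kg·m/s.
The photon relation is E = pc, giving E = 1.269e-13 J.
So E ≈ 1.27e-13 J.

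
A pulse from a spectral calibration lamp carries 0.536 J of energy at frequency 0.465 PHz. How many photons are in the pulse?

1.74 × 10^18 photons

Per-photon energy: E = 3.081 × 10^-19 J (from frequency = 0.465 PHz).
N = E_total / E_photon = 0.536 J / 3.081 × 10^-19 J = 1.74 × 10^18.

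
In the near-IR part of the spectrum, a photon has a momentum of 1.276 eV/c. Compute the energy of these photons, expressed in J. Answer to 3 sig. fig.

2.04 × 10^-19 J

Use c = 2.99792458 × 10^8 m/s, 1 eV = 1.602176634 × 10^-19 J.
In SI units: p = 1.276 eV/c = 6.8193 × 10^-28 kg·m/s.
For a photon E = pc, so E = 2.044 × 10^-19 J.
So E ≈ 2.04 × 10^-19 J.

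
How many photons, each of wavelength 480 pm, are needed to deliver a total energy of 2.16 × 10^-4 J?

Per-photon energy: E = 4.138 × 10^-16 J (from wavelength = 480 pm).
N = E_total / E_photon = 2.16 × 10^-4 J / 4.138 × 10^-16 J = 5.22 × 10^11.

5.22 × 10^11 photons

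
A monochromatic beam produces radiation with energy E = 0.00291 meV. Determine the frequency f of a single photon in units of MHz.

Use h = 6.62607015e-34 J·s, 1 eV = 1.602176634e-19 J.
In SI units: E = 0.00291 meV = 4.6623e-25 J.
Since f = E/h for a photon, f = 7.036e8 Hz.
Converting to MHz: f = 703.6 MHz ≈ 704 MHz.

704 MHz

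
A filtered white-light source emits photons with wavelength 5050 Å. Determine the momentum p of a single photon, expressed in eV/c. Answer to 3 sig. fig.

2.46 eV/c

Convert to SI: λ = 5050 Å = 5.05·10^-7 m.
The photon relation is p = h/λ, giving p = 1.312·10^-27 kg·m/s.
Converting to eV/c: p = 2.455 eV/c ≈ 2.46 eV/c.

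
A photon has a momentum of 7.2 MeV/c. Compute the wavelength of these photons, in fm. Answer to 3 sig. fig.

Convert to SI: p = 7.2 MeV/c = 3.8479 × 10^-21 kg·m/s.
For a photon λ = h/p, so λ = 1.722 × 10^-13 m.
Converting to fm: λ = 172.2 fm ≈ 172 fm.

172 fm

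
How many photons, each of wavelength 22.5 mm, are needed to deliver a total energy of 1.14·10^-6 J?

1.29·10^17 photons

Per-photon energy: E = 8.829·10^-24 J (from wavelength = 22.5 mm).
N = E_total / E_photon = 1.14·10^-6 J / 8.829·10^-24 J = 1.29·10^17.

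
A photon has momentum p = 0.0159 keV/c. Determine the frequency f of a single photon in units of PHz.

3.84 PHz

Use h = 6.62607015 × 10^-34 J·s, c = 2.99792458 × 10^8 m/s, 1 eV = 1.602176634 × 10^-19 J.
First convert: p = 0.0159 keV/c = 8.4974 × 10^-27 kg·m/s.
The photon relation is f = pc/h, giving f = 3.845 × 10^15 Hz.
Converting to PHz: f = 3.845 PHz ≈ 3.84 PHz.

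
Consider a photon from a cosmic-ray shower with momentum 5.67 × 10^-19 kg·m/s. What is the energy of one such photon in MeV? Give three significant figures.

Use c = 2.99792458 × 10^8 m/s, 1 eV = 1.602176634 × 10^-19 J.
The photon relation is E = pc, giving E = 1.700 × 10^-10 J.
Converting to MeV: E = 1061 MeV ≈ 1060 MeV.

1060 MeV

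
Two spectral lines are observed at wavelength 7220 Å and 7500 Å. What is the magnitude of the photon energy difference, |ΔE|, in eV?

0.0641 eV

Using E = hc/λ: E₁ = 2.751·10^-19 J, E₂ = 2.649·10^-19 J.
|ΔE| = |2.751·10^-19 − 2.649·10^-19| = 1.03·10^-20 J = 0.0641 eV.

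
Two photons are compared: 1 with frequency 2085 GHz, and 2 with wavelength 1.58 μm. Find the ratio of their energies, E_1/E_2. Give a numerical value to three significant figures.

0.0110

E_1 = 1.382 × 10^-21 J (from frequency = 2085 GHz, via E = hf).
E_2 = 1.257 × 10^-19 J (from wavelength = 1.58 μm, via E = hc/λ).
Ratio = 1.382 × 10^-21 / 1.257 × 10^-19 = 0.0110.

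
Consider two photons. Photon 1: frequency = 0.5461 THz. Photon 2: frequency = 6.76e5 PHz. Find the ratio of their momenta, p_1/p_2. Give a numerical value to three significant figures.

p_1 = 1.207e-30 kg·m/s (from frequency = 0.5461 THz, via p = hf/c).
p_2 = 1.494e-21 kg·m/s (from frequency = 6.76e5 PHz, via p = hf/c).
Ratio = 1.207e-30 / 1.494e-21 = 8.08e-10.

8.08e-10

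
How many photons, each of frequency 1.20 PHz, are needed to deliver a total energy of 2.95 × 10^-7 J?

3.71 × 10^11 photons

Per-photon energy: E = 7.951 × 10^-19 J (from frequency = 1.20 PHz).
N = E_total / E_photon = 2.95 × 10^-7 J / 7.951 × 10^-19 J = 3.71 × 10^11.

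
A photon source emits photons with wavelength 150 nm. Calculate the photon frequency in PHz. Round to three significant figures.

Convert to SI: λ = 150 nm = 1.5 × 10^-7 m.
For a photon f = c/λ, so f = 1.999 × 10^15 Hz.
Converting to PHz: f = 1.999 PHz ≈ 2.00 PHz.

2.00 PHz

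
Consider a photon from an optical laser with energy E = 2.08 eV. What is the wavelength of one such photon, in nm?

Convert to SI: E = 2.08 eV = 3.3325e-19 J.
For a photon λ = hc/E, so λ = 5.961e-7 m.
Converting to nm: λ = 596.1 nm ≈ 596 nm.

596 nm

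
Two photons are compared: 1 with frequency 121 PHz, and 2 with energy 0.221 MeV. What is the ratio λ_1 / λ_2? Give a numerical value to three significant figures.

λ_1 = 2.478 × 10^-9 m (from frequency = 121 PHz, via λ = c/f).
λ_2 = 5.610 × 10^-12 m (from energy = 0.221 MeV, via λ = hc/E).
Ratio = 2.478 × 10^-9 / 5.610 × 10^-12 = 442.

442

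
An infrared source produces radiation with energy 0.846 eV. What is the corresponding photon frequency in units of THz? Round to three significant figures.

205 THz

Convert to SI: E = 0.846 eV = 1.3554·10^-19 J.
For a photon f = E/h, so f = 2.046·10^14 Hz.
Converting to THz: f = 204.6 THz ≈ 205 THz.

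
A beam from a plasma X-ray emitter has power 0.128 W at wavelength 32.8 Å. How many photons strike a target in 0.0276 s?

Total energy: E_total = P·t = 0.128 × 0.0276 = 0.003533 J.
Per-photon energy: E = 6.056e-17 J.
N = E_total / E_photon = 5.83e13.

5.83e13 photons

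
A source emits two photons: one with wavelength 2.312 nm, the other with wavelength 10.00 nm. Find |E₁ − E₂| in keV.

Using E = hc/λ: E₁ = 8.5919 × 10^-17 J, E₂ = 1.9864 × 10^-17 J.
|ΔE| = |8.5919 × 10^-17 − 1.9864 × 10^-17| = 6.61 × 10^-17 J = 0.412 keV.

0.412 keV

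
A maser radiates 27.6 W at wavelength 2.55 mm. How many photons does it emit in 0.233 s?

8.26 × 10^22 photons

Total energy: E_total = P·t = 27.6 × 0.233 = 6.431 J.
Per-photon energy: E = 7.790 × 10^-23 J.
N = E_total / E_photon = 8.26 × 10^22.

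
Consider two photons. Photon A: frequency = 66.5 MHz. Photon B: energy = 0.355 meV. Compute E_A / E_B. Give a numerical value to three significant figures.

E_A = 4.406e-26 J (from frequency = 66.5 MHz, via E = hf).
E_B = 5.688e-23 J (from energy = 0.355 meV, via E given directly).
Ratio = 4.406e-26 / 5.688e-23 = 7.75e-4.

7.75e-4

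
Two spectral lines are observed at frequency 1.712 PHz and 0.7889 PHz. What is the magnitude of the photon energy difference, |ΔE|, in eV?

Using E = hf: E₁ = 1.1344e-18 J, E₂ = 5.2273e-19 J.
|ΔE| = |1.1344e-18 − 5.2273e-19| = 6.12e-19 J = 3.82 eV.

3.82 eV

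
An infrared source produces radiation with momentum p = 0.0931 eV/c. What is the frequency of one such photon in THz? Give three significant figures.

Convert to SI: p = 0.0931 eV/c = 4.9755 × 10^-29 kg·m/s.
Apply f = pc/h: f = 2.251 × 10^13 Hz.
Converting to THz: f = 22.51 THz ≈ 22.5 THz.

22.5 THz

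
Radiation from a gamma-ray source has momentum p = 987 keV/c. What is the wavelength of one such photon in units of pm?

1.26 pm

(h = 6.62607015 × 10^-34 J·s, c = 2.99792458 × 10^8 m/s, 1 eV = 1.602176634 × 10^-19 J.)
First convert: p = 987 keV/c = 5.2748 × 10^-22 kg·m/s.
For a photon λ = h/p, so λ = 1.256 × 10^-12 m.
Converting to pm: λ = 1.256 pm ≈ 1.26 pm.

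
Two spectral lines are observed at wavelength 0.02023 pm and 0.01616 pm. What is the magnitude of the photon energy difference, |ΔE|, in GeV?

Using E = hc/λ: E₁ = 9.8193e-12 J, E₂ = 1.2292e-11 J.
|ΔE| = |9.8193e-12 − 1.2292e-11| = 2.47e-12 J = 0.0154 GeV.

0.0154 GeV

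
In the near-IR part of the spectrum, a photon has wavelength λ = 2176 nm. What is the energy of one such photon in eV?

0.570 eV

First convert: λ = 2176 nm = 2.176·10^-6 m.
The photon relation is E = hc/λ, giving E = 9.129·10^-20 J.
Converting to eV: E = 0.5698 eV ≈ 0.570 eV.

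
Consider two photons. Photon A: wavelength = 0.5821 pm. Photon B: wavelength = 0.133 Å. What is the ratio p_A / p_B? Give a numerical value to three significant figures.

p_A = 1.138·10^-21 kg·m/s (from wavelength = 0.5821 pm, via p = h/λ).
p_B = 4.982·10^-23 kg·m/s (from wavelength = 0.133 Å, via p = h/λ).
Ratio = 1.138·10^-21 / 4.982·10^-23 = 22.8.

22.8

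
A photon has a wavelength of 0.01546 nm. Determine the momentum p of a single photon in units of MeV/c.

0.0802 MeV/c

Convert to SI: λ = 0.01546 nm = 1.546 × 10^-11 m.
For a photon p = h/λ, so p = 4.286 × 10^-23 kg·m/s.
Converting to MeV/c: p = 0.08020 MeV/c ≈ 0.0802 MeV/c.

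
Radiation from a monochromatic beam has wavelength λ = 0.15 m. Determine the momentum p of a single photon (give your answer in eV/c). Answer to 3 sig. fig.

8.27 × 10^-6 eV/c

Take h = 6.62607015 × 10^-34 J·s, c = 2.99792458 × 10^8 m/s, 1 eV = 1.602176634 × 10^-19 J.
Since p = h/λ for a photon, p = 4.417 × 10^-33 kg·m/s.
Converting to eV/c: p = 8.266 × 10^-6 eV/c ≈ 8.27 × 10^-6 eV/c.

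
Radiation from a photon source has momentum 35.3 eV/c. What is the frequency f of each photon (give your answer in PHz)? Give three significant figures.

(h = 6.62607015e-34 J·s, c = 2.99792458e8 m/s, 1 eV = 1.602176634e-19 J.)
Convert to SI: p = 35.3 eV/c = 1.8865e-26 kg·m/s.
For a photon f = pc/h, so f = 8.536e15 Hz.
Converting to PHz: f = 8.536 PHz ≈ 8.54 PHz.

8.54 PHz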